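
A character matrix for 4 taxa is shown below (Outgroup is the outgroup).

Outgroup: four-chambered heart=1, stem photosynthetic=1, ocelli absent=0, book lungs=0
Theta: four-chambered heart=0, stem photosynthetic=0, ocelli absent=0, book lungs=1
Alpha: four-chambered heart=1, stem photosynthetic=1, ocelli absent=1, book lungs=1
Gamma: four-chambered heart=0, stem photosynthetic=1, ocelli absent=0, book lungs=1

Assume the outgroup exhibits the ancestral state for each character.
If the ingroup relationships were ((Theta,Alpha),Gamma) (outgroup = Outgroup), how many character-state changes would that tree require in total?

Map each character onto ((Theta,Alpha),Gamma) (rooted by Outgroup) and count the minimum state changes it requires (Fitch parsimony):
four-chambered heart: 2; stem photosynthetic: 1; ocelli absent: 1; book lungs: 1.
Total tree length = 5.

5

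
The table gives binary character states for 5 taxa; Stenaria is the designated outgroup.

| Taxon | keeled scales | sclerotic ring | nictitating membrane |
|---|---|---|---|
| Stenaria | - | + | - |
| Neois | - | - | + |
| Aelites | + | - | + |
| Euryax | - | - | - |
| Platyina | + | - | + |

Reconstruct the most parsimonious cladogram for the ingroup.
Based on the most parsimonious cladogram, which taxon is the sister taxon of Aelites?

Platyina

Character polarity is set by the outgroup: the derived state is whichever differs from the outgroup's state, so for sclerotic ring the derived state is '-', and for the remaining characters it is '+'.
keeled scales: derived state '+' in Aelites and Platyina only — synapomorphy for {Aelites, Platyina}.
All ingroup taxa share the derived state '-' for sclerotic ring; it defines the ingroup but does not resolve relationships within it.
nictitating membrane: derived state '+' in Aelites, Neois, and Platyina only — synapomorphy for {Aelites, Neois, Platyina}.
Most parsimonious ingroup topology: ((Neois,(Aelites,Platyina)),Euryax).
Aelites and Platyina form a cherry on this tree, so they are sister taxa.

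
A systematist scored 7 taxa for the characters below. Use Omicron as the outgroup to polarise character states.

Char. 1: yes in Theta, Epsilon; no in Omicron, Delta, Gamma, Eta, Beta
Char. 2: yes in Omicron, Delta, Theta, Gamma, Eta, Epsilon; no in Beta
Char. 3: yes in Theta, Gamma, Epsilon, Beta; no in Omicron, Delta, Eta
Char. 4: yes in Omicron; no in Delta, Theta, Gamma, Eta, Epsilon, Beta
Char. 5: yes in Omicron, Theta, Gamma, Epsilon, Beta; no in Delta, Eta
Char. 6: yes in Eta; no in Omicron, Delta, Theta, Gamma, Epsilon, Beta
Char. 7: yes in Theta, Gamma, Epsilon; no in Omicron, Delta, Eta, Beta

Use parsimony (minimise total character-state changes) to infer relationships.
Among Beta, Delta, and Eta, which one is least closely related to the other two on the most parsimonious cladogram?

Character polarity is set by the outgroup: the derived state is whichever differs from the outgroup's state, so for Char. 2, Char. 4, Char. 5 the derived state is 'no', and for the remaining characters it is 'yes'.
Only Epsilon and Theta show the derived state 'yes' for Char. 1, supporting them as a clade.
Char. 2: derived state 'no' in Beta only — an autapomorphy, so it tells us nothing about relationships among taxa.
Char. 3 (derived state 'yes') is shared by Beta, Epsilon, Gamma, and Theta — a synapomorphy uniting that clade.
All ingroup taxa share the derived state 'no' for Char. 4; it defines the ingroup but does not resolve relationships within it.
Char. 5: derived state 'no' in Delta and Eta only — synapomorphy for {Delta, Eta}.
Char. 6 (derived state 'yes') is unique to Eta (autapomorphy; uninformative for grouping).
Char. 7 (derived state 'yes') is shared by Epsilon, Gamma, and Theta — a synapomorphy uniting that clade.
Most parsimonious ingroup topology: ((Delta,Eta),(((Theta,Epsilon),Gamma),Beta)).
Delta and Eta share a more recent common ancestor with each other than either does with Beta, so Beta is the least closely related of the three.

Beta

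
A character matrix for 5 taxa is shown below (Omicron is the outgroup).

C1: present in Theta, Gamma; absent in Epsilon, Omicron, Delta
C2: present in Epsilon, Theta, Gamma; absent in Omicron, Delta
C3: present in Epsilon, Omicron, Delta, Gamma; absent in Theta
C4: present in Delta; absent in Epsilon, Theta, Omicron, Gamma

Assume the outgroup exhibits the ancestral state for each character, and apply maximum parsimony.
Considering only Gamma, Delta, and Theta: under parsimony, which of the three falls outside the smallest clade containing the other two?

Character polarity is set by the outgroup: the derived state is whichever differs from the outgroup's state, so for C3 the derived state is 'absent', and for the remaining characters it is 'present'.
C1: derived state 'present' in Gamma and Theta only — synapomorphy for {Gamma, Theta}.
C2 (derived state 'present') is shared by Epsilon, Gamma, and Theta — a synapomorphy uniting that clade.
C3 (derived state 'absent') is unique to Theta (autapomorphy; uninformative for grouping).
C4: derived state 'present' in Delta only — an autapomorphy, so it tells us nothing about relationships among taxa.
Most parsimonious ingroup topology: (((Gamma,Theta),Epsilon),Delta).
Gamma and Theta share a more recent common ancestor with each other than either does with Delta, so Delta is the least closely related of the three.

Delta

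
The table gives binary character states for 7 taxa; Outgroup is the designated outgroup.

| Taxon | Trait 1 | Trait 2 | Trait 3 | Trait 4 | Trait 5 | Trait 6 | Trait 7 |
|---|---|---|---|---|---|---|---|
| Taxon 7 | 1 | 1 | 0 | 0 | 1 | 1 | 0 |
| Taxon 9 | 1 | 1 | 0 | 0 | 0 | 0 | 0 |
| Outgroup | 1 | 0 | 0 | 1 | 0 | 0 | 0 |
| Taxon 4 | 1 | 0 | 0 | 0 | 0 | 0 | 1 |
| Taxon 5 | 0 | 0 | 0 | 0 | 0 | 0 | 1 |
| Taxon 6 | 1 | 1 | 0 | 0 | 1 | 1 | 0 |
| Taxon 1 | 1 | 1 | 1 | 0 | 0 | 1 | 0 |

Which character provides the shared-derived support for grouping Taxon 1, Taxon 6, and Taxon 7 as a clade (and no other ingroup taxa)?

Character polarity is set by the outgroup: the derived state is whichever differs from the outgroup's state, so for Trait 1, Trait 4 the derived state is '0', and for the remaining characters it is '1'.
Trait 1 (derived state '0') is unique to Taxon 5 (autapomorphy; uninformative for grouping).
Only Taxon 1, Taxon 6, Taxon 7, and Taxon 9 show the derived state '1' for Trait 2, supporting them as a clade.
Trait 3: derived state '1' in Taxon 1 only — an autapomorphy, so it tells us nothing about relationships among taxa.
All ingroup taxa share the derived state '0' for Trait 4; it defines the ingroup but does not resolve relationships within it.
Trait 5: derived state '1' in Taxon 6 and Taxon 7 only — synapomorphy for {Taxon 6, Taxon 7}.
Trait 6: derived state '1' in Taxon 1, Taxon 6, and Taxon 7 only — synapomorphy for {Taxon 1, Taxon 6, Taxon 7}.
Trait 7: derived state '1' in Taxon 4 and Taxon 5 only — synapomorphy for {Taxon 4, Taxon 5}.
Most parsimonious ingroup topology: ((Taxon 5,Taxon 4),(((Taxon 6,Taxon 7),Taxon 1),Taxon 9)).
The clade {Taxon 1, Taxon 6, Taxon 7} is supported by Trait 6: its derived state '1' occurs in exactly those taxa and in no other taxon (including the outgroup).

Trait 6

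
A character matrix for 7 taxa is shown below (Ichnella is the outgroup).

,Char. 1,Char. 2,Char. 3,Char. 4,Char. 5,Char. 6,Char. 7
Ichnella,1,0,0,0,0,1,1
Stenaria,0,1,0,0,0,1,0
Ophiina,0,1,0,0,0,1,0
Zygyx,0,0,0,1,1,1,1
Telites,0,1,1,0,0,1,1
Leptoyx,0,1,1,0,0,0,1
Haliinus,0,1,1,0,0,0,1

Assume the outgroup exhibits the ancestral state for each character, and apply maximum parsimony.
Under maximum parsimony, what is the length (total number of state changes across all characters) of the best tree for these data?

Character polarity is set by the outgroup: the derived state is whichever differs from the outgroup's state, so for Char. 1, Char. 6, Char. 7 the derived state is '0', and for the remaining characters it is '1'.
All ingroup taxa share the derived state '0' for Char. 1; it defines the ingroup but does not resolve relationships within it.
Only Haliinus, Leptoyx, Ophiina, Stenaria, and Telites show the derived state '1' for Char. 2, supporting them as a clade.
Only Haliinus, Leptoyx, and Telites show the derived state '1' for Char. 3, supporting them as a clade.
Char. 4: derived state '1' in Zygyx only — an autapomorphy, so it tells us nothing about relationships among taxa.
Char. 5 (derived state '1') is unique to Zygyx (autapomorphy; uninformative for grouping).
Char. 6: derived state '0' in Haliinus and Leptoyx only — synapomorphy for {Haliinus, Leptoyx}.
Char. 7: derived state '0' in Ophiina and Stenaria only — synapomorphy for {Ophiina, Stenaria}.
Most parsimonious ingroup topology: (((Stenaria,Ophiina),(Telites,(Leptoyx,Haliinus))),Zygyx).
Changes per character on this tree: Char. 1: 1; Char. 2: 1; Char. 3: 1; Char. 4: 1; Char. 5: 1; Char. 6: 1; Char. 7: 1.
Total = 7.

7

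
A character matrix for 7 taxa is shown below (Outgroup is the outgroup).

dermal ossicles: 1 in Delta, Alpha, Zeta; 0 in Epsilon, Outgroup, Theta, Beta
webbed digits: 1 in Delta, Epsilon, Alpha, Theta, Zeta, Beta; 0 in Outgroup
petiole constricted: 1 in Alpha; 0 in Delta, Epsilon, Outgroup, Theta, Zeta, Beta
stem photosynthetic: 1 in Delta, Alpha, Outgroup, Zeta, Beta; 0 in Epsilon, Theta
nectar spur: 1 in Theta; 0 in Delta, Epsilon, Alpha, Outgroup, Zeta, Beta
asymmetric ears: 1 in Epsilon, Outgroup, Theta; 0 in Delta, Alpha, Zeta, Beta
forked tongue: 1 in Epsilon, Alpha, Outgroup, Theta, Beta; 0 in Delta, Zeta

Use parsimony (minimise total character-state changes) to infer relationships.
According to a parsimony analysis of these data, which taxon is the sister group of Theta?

Epsilon

Character polarity is set by the outgroup: the derived state is whichever differs from the outgroup's state, so for stem photosynthetic, asymmetric ears, forked tongue the derived state is '0', and for the remaining characters it is '1'.
dermal ossicles (derived state '1') is shared by Alpha, Delta, and Zeta — a synapomorphy uniting that clade.
webbed digits (derived state '1') is shared by all ingroup taxa — unites the whole ingroup.
petiole constricted: derived state '1' in Alpha only — an autapomorphy, so it tells us nothing about relationships among taxa.
stem photosynthetic: derived state '0' in Epsilon and Theta only — synapomorphy for {Epsilon, Theta}.
nectar spur: derived state '1' in Theta only — an autapomorphy, so it tells us nothing about relationships among taxa.
asymmetric ears (derived state '0') is shared by Alpha, Beta, Delta, and Zeta — a synapomorphy uniting that clade.
forked tongue: derived state '0' in Delta and Zeta only — synapomorphy for {Delta, Zeta}.
Most parsimonious ingroup topology: ((((Zeta,Delta),Alpha),Beta),(Theta,Epsilon)).
Theta and Epsilon form a cherry on this tree, so they are sister taxa.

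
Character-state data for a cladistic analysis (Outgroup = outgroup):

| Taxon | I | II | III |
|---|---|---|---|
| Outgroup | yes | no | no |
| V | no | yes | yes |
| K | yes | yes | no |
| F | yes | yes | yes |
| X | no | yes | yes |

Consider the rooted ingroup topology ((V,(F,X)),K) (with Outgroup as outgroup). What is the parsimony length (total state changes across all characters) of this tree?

Map each character onto ((V,(F,X)),K) (rooted by Outgroup) and count the minimum state changes it requires (Fitch parsimony):
I: 2; II: 1; III: 1.
Total tree length = 4.

4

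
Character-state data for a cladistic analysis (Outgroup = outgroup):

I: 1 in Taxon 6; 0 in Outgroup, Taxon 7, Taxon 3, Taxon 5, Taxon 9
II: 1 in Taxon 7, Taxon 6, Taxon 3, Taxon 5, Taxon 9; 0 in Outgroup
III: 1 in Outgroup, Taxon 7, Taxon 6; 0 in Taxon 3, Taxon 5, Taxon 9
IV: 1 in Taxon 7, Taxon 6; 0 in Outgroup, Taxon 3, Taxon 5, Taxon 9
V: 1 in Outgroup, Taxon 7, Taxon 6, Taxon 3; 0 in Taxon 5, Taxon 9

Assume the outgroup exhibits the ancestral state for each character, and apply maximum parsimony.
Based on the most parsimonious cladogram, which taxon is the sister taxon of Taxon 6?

Taxon 7

Character polarity is set by the outgroup: the derived state is whichever differs from the outgroup's state, so for III, V the derived state is '0', and for the remaining characters it is '1'.
I (derived state '1') is unique to Taxon 6 (autapomorphy; uninformative for grouping).
All ingroup taxa share the derived state '1' for II; it defines the ingroup but does not resolve relationships within it.
III (derived state '0') is shared by Taxon 3, Taxon 5, and Taxon 9 — a synapomorphy uniting that clade.
Only Taxon 6 and Taxon 7 show the derived state '1' for IV, supporting them as a clade.
V: derived state '0' in Taxon 5 and Taxon 9 only — synapomorphy for {Taxon 5, Taxon 9}.
Most parsimonious ingroup topology: ((Taxon 7,Taxon 6),(Taxon 3,(Taxon 5,Taxon 9))).
Taxon 6 and Taxon 7 form a cherry on this tree, so they are sister taxa.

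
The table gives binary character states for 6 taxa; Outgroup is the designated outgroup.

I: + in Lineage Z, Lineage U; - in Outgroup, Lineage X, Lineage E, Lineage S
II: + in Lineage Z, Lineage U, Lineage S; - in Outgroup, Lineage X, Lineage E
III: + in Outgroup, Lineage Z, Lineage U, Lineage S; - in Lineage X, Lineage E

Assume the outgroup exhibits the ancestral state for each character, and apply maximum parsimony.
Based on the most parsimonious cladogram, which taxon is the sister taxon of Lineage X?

Character polarity is set by the outgroup: the derived state is whichever differs from the outgroup's state, so for III the derived state is '-', and for the remaining characters it is '+'.
I: derived state '+' in Lineage U and Lineage Z only — synapomorphy for {Lineage U, Lineage Z}.
II: derived state '+' in Lineage S, Lineage U, and Lineage Z only — synapomorphy for {Lineage S, Lineage U, Lineage Z}.
Only Lineage E and Lineage X show the derived state '-' for III, supporting them as a clade.
Most parsimonious ingroup topology: ((Lineage X,Lineage E),((Lineage Z,Lineage U),Lineage S)).
Lineage X and Lineage E form a cherry on this tree, so they are sister taxa.

Lineage E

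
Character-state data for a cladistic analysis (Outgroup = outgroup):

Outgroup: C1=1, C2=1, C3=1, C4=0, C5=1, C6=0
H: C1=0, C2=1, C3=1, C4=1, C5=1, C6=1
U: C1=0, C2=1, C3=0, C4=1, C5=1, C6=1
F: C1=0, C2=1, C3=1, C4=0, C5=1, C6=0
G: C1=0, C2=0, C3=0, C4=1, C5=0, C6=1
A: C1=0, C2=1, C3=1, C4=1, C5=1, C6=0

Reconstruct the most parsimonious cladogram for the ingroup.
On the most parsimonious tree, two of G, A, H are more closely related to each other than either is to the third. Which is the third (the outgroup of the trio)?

A

Character polarity is set by the outgroup: the derived state is whichever differs from the outgroup's state, so for C1, C2, C3, C5 the derived state is '0', and for the remaining characters it is '1'.
All ingroup taxa share the derived state '0' for C1; it defines the ingroup but does not resolve relationships within it.
C2: derived state '0' in G only — an autapomorphy, so it tells us nothing about relationships among taxa.
Only G and U show the derived state '0' for C3, supporting them as a clade.
C4: derived state '1' in A, G, H, and U only — synapomorphy for {A, G, H, U}.
C5 (derived state '0') is unique to G (autapomorphy; uninformative for grouping).
C6 (derived state '1') is shared by G, H, and U — a synapomorphy uniting that clade.
Most parsimonious ingroup topology: (((H,(U,G)),A),F).
G and H share a more recent common ancestor with each other than either does with A, so A is the least closely related of the three.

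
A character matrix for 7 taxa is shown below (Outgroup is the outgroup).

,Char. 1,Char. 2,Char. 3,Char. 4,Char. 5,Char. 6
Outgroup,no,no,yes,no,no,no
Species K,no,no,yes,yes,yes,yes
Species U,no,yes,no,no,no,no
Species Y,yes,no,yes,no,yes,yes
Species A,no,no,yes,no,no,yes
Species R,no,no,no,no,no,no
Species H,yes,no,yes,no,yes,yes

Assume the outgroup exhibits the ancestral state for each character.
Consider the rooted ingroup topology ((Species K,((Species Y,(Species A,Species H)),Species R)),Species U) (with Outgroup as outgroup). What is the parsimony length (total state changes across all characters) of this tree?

11

Map each character onto ((Species K,((Species Y,(Species A,Species H)),Species R)),Species U) (rooted by Outgroup) and count the minimum state changes it requires (Fitch parsimony):
Char. 1: 2; Char. 2: 1; Char. 3: 2; Char. 4: 1; Char. 5: 3; Char. 6: 2.
Total tree length = 11.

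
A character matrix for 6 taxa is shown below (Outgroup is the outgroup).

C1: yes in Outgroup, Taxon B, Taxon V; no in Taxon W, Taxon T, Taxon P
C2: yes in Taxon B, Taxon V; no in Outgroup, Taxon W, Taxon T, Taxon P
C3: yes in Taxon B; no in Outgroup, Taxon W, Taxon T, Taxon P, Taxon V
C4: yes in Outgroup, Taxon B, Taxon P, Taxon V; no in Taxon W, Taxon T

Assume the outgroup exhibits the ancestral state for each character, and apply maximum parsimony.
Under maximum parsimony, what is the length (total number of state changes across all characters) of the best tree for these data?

Character polarity is set by the outgroup: the derived state is whichever differs from the outgroup's state, so for C1, C4 the derived state is 'no', and for the remaining characters it is 'yes'.
Only Taxon P, Taxon T, and Taxon W show the derived state 'no' for C1, supporting them as a clade.
C2: derived state 'yes' in Taxon B and Taxon V only — synapomorphy for {Taxon B, Taxon V}.
C3 (derived state 'yes') is unique to Taxon B (autapomorphy; uninformative for grouping).
C4: derived state 'no' in Taxon T and Taxon W only — synapomorphy for {Taxon T, Taxon W}.
Most parsimonious ingroup topology: (((Taxon W,Taxon T),Taxon P),(Taxon B,Taxon V)).
Changes per character on this tree: C1: 1; C2: 1; C3: 1; C4: 1.
Total = 4.

4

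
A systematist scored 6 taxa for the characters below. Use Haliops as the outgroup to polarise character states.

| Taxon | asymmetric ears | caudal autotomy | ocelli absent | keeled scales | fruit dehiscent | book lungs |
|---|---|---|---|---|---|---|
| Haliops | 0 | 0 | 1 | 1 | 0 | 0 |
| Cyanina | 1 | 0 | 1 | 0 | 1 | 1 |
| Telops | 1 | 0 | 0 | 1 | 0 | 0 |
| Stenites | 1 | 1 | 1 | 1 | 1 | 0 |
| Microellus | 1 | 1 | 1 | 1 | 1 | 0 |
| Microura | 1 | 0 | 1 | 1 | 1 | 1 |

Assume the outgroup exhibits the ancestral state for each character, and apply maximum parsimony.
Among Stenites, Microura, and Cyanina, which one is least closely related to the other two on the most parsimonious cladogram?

Stenites

Character polarity is set by the outgroup: the derived state is whichever differs from the outgroup's state, so for ocelli absent, keeled scales the derived state is '0', and for the remaining characters it is '1'.
asymmetric ears (derived state '1') is shared by all ingroup taxa — unites the whole ingroup.
Only Microellus and Stenites show the derived state '1' for caudal autotomy, supporting them as a clade.
ocelli absent: derived state '0' in Telops only — an autapomorphy, so it tells us nothing about relationships among taxa.
keeled scales: derived state '0' in Cyanina only — an autapomorphy, so it tells us nothing about relationships among taxa.
Only Cyanina, Microellus, Microura, and Stenites show the derived state '1' for fruit dehiscent, supporting them as a clade.
book lungs: derived state '1' in Cyanina and Microura only — synapomorphy for {Cyanina, Microura}.
Most parsimonious ingroup topology: (((Cyanina,Microura),(Stenites,Microellus)),Telops).
Cyanina and Microura share a more recent common ancestor with each other than either does with Stenites, so Stenites is the least closely related of the three.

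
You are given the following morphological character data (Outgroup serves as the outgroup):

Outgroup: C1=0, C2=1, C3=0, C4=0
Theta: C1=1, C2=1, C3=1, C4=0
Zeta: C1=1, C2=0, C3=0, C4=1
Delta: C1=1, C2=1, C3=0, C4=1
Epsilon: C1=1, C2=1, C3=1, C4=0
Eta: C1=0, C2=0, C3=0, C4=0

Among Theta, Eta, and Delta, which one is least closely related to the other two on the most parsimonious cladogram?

Eta

Character polarity is set by the outgroup: the derived state is whichever differs from the outgroup's state, so for C2 the derived state is '0', and for the remaining characters it is '1'.
C1 (derived state '1') is shared by Delta, Epsilon, Theta, and Zeta — a synapomorphy uniting that clade.
C2 (state '0') occurs in Eta and Zeta but conflicts with the nesting implied by the other characters — most parsimoniously interpreted as homoplasy.
Only Epsilon and Theta show the derived state '1' for C3, supporting them as a clade.
Only Delta and Zeta show the derived state '1' for C4, supporting them as a clade.
Most parsimonious ingroup topology: (((Theta,Epsilon),(Zeta,Delta)),Eta).
Theta and Delta share a more recent common ancestor with each other than either does with Eta, so Eta is the least closely related of the three.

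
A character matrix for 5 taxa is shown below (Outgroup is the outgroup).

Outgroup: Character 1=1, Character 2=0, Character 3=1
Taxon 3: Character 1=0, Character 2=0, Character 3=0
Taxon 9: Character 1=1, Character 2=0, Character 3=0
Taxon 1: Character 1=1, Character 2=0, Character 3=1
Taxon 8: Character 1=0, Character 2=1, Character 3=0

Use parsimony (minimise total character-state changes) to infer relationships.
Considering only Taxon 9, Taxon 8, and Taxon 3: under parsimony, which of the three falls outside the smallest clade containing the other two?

Character polarity is set by the outgroup: the derived state is whichever differs from the outgroup's state, so for Character 1, Character 3 the derived state is '0', and for the remaining characters it is '1'.
Only Taxon 3 and Taxon 8 show the derived state '0' for Character 1, supporting them as a clade.
Character 2: derived state '1' in Taxon 8 only — an autapomorphy, so it tells us nothing about relationships among taxa.
Character 3 (derived state '0') is shared by Taxon 3, Taxon 8, and Taxon 9 — a synapomorphy uniting that clade.
Most parsimonious ingroup topology: (((Taxon 3,Taxon 8),Taxon 9),Taxon 1).
Taxon 8 and Taxon 3 share a more recent common ancestor with each other than either does with Taxon 9, so Taxon 9 is the least closely related of the three.

Taxon 9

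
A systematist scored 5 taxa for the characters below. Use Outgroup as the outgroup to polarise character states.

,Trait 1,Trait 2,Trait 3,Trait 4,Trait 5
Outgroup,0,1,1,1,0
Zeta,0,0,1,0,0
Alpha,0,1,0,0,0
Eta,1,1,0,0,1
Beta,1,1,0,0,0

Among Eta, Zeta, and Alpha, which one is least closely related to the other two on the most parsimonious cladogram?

Character polarity is set by the outgroup: the derived state is whichever differs from the outgroup's state, so for Trait 2, Trait 3, Trait 4 the derived state is '0', and for the remaining characters it is '1'.
Trait 1: derived state '1' in Beta and Eta only — synapomorphy for {Beta, Eta}.
Trait 2 (derived state '0') is unique to Zeta (autapomorphy; uninformative for grouping).
Trait 3 (derived state '0') is shared by Alpha, Beta, and Eta — a synapomorphy uniting that clade.
Trait 4 (derived state '0') is shared by all ingroup taxa — unites the whole ingroup.
Trait 5: derived state '1' in Eta only — an autapomorphy, so it tells us nothing about relationships among taxa.
Most parsimonious ingroup topology: (Zeta,(Alpha,(Eta,Beta))).
Alpha and Eta share a more recent common ancestor with each other than either does with Zeta, so Zeta is the least closely related of the three.

Zeta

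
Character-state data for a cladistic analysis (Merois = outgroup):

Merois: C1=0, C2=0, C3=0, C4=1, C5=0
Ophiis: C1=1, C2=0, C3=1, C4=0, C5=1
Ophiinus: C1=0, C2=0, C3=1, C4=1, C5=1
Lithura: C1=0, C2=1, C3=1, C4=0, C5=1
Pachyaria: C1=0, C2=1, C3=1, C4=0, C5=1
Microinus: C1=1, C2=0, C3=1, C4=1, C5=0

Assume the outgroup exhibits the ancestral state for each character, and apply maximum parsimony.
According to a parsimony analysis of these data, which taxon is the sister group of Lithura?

Pachyaria

Character polarity is set by the outgroup: the derived state is whichever differs from the outgroup's state, so for C4 the derived state is '0', and for the remaining characters it is '1'.
C1 groups Microinus and Ophiis, which is incompatible with the clades supported by the remaining characters; treating it as convergent (homoplasy) costs fewer steps than any alternative tree.
C2: derived state '1' in Lithura and Pachyaria only — synapomorphy for {Lithura, Pachyaria}.
All ingroup taxa share the derived state '1' for C3; it defines the ingroup but does not resolve relationships within it.
Only Lithura, Ophiis, and Pachyaria show the derived state '0' for C4, supporting them as a clade.
Only Lithura, Ophiinus, Ophiis, and Pachyaria show the derived state '1' for C5, supporting them as a clade.
Most parsimonious ingroup topology: (((Ophiis,(Lithura,Pachyaria)),Ophiinus),Microinus).
Lithura and Pachyaria form a cherry on this tree, so they are sister taxa.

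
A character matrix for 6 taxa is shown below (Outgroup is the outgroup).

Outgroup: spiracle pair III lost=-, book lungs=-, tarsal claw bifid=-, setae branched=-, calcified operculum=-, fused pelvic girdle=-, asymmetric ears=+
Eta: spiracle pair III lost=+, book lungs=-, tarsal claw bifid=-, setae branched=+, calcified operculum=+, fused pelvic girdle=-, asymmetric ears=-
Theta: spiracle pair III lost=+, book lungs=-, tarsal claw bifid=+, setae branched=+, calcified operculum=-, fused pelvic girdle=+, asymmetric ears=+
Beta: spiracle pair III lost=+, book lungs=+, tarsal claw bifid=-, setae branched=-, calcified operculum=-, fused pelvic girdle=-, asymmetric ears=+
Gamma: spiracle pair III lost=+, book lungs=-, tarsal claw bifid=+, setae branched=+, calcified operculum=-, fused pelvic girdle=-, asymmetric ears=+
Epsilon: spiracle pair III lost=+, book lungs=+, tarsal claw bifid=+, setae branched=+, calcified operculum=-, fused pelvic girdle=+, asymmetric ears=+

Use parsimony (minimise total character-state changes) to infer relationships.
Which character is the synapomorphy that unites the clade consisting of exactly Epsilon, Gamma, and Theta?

Character polarity is set by the outgroup: the derived state is whichever differs from the outgroup's state, so for asymmetric ears the derived state is '-', and for the remaining characters it is '+'.
All ingroup taxa share the derived state '+' for spiracle pair III lost; it defines the ingroup but does not resolve relationships within it.
book lungs (state '+') occurs in Beta and Epsilon but conflicts with the nesting implied by the other characters — most parsimoniously interpreted as homoplasy.
tarsal claw bifid: derived state '+' in Epsilon, Gamma, and Theta only — synapomorphy for {Epsilon, Gamma, Theta}.
setae branched: derived state '+' in Epsilon, Eta, Gamma, and Theta only — synapomorphy for {Epsilon, Eta, Gamma, Theta}.
calcified operculum (derived state '+') is unique to Eta (autapomorphy; uninformative for grouping).
Only Epsilon and Theta show the derived state '+' for fused pelvic girdle, supporting them as a clade.
asymmetric ears (derived state '-') is unique to Eta (autapomorphy; uninformative for grouping).
Most parsimonious ingroup topology: ((Eta,((Theta,Epsilon),Gamma)),Beta).
The clade {Epsilon, Gamma, Theta} is supported by tarsal claw bifid: its derived state '+' occurs in exactly those taxa and in no other taxon (including the outgroup).

tarsal claw bifid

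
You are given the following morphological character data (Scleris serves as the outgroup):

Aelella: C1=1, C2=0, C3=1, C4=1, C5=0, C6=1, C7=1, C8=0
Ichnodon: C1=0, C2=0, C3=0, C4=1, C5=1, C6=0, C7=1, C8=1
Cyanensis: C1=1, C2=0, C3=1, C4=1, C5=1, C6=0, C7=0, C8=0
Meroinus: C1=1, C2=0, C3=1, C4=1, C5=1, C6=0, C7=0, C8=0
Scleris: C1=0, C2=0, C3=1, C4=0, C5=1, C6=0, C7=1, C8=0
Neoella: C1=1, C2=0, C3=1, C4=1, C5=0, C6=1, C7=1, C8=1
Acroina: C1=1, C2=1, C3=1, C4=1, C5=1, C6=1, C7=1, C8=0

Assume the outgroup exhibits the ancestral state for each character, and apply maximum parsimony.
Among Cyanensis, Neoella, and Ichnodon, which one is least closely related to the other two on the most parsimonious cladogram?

Character polarity is set by the outgroup: the derived state is whichever differs from the outgroup's state, so for C3, C5, C7 the derived state is '0', and for the remaining characters it is '1'.
C1 (derived state '1') is shared by Acroina, Aelella, Cyanensis, Meroinus, and Neoella — a synapomorphy uniting that clade.
C2 (derived state '1') is unique to Acroina (autapomorphy; uninformative for grouping).
C3 (derived state '0') is unique to Ichnodon (autapomorphy; uninformative for grouping).
C4 (derived state '1') is shared by all ingroup taxa — unites the whole ingroup.
Only Aelella and Neoella show the derived state '0' for C5, supporting them as a clade.
Only Acroina, Aelella, and Neoella show the derived state '1' for C6, supporting them as a clade.
C7 (derived state '0') is shared by Cyanensis and Meroinus — a synapomorphy uniting that clade.
C8 groups Ichnodon and Neoella, which is incompatible with the clades supported by the remaining characters; treating it as convergent (homoplasy) costs fewer steps than any alternative tree.
Most parsimonious ingroup topology: ((((Aelella,Neoella),Acroina),(Cyanensis,Meroinus)),Ichnodon).
Cyanensis and Neoella share a more recent common ancestor with each other than either does with Ichnodon, so Ichnodon is the least closely related of the three.

Ichnodon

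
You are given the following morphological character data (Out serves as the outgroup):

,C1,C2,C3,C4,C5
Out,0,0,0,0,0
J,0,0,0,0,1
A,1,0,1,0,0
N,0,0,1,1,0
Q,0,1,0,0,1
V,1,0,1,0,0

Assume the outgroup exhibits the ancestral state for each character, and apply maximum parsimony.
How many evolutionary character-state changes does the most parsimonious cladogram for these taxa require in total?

5

The outgroup has state '0' for every character, so '1' is the derived state throughout.
Only A and V show the derived state '1' for C1, supporting them as a clade.
C2: derived state '1' in Q only — an autapomorphy, so it tells us nothing about relationships among taxa.
Only A, N, and V show the derived state '1' for C3, supporting them as a clade.
C4: derived state '1' in N only — an autapomorphy, so it tells us nothing about relationships among taxa.
C5: derived state '1' in J and Q only — synapomorphy for {J, Q}.
Most parsimonious ingroup topology: ((J,Q),((A,V),N)).
Changes per character on this tree: C1: 1; C2: 1; C3: 1; C4: 1; C5: 1.
Total = 5.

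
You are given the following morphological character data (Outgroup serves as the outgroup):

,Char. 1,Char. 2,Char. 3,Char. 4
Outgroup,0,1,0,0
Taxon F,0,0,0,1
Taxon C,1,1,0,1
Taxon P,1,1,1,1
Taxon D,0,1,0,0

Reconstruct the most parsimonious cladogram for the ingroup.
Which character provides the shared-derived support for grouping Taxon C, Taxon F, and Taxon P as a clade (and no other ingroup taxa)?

Character polarity is set by the outgroup: the derived state is whichever differs from the outgroup's state, so for Char. 2 the derived state is '0', and for the remaining characters it is '1'.
Only Taxon C and Taxon P show the derived state '1' for Char. 1, supporting them as a clade.
Char. 2 (derived state '0') is unique to Taxon F (autapomorphy; uninformative for grouping).
Char. 3 (derived state '1') is unique to Taxon P (autapomorphy; uninformative for grouping).
Only Taxon C, Taxon F, and Taxon P show the derived state '1' for Char. 4, supporting them as a clade.
Most parsimonious ingroup topology: ((Taxon F,(Taxon C,Taxon P)),Taxon D).
The clade {Taxon C, Taxon F, Taxon P} is supported by Char. 4: its derived state '1' occurs in exactly those taxa and in no other taxon (including the outgroup).

Char. 4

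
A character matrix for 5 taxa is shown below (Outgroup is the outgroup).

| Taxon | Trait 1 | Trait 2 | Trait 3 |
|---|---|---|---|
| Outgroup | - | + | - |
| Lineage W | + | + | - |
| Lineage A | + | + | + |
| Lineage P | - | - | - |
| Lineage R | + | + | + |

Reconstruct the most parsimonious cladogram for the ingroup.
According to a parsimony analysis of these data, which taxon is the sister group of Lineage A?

Lineage R

Character polarity is set by the outgroup: the derived state is whichever differs from the outgroup's state, so for Trait 2 the derived state is '-', and for the remaining characters it is '+'.
Trait 1 (derived state '+') is shared by Lineage A, Lineage R, and Lineage W — a synapomorphy uniting that clade.
Trait 2: derived state '-' in Lineage P only — an autapomorphy, so it tells us nothing about relationships among taxa.
Trait 3: derived state '+' in Lineage A and Lineage R only — synapomorphy for {Lineage A, Lineage R}.
Most parsimonious ingroup topology: ((Lineage W,(Lineage A,Lineage R)),Lineage P).
Lineage A and Lineage R form a cherry on this tree, so they are sister taxa.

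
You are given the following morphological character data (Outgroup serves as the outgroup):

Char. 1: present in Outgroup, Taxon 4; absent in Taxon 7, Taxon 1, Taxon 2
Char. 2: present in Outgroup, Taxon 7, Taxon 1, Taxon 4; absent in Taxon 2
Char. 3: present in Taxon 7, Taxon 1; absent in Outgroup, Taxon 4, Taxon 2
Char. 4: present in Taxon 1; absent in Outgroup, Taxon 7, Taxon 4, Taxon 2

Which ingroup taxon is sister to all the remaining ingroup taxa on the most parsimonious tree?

Taxon 4

Character polarity is set by the outgroup: the derived state is whichever differs from the outgroup's state, so for Char. 1, Char. 2 the derived state is 'absent', and for the remaining characters it is 'present'.
Char. 1: derived state 'absent' in Taxon 1, Taxon 2, and Taxon 7 only — synapomorphy for {Taxon 1, Taxon 2, Taxon 7}.
Char. 2: derived state 'absent' in Taxon 2 only — an autapomorphy, so it tells us nothing about relationships among taxa.
Char. 3 (derived state 'present') is shared by Taxon 1 and Taxon 7 — a synapomorphy uniting that clade.
Char. 4 (derived state 'present') is unique to Taxon 1 (autapomorphy; uninformative for grouping).
Most parsimonious ingroup topology: (((Taxon 7,Taxon 1),Taxon 2),Taxon 4).
Taxon 4 is sister to the clade containing all other ingroup taxa, so it is the earliest-diverging (most basal) ingroup lineage.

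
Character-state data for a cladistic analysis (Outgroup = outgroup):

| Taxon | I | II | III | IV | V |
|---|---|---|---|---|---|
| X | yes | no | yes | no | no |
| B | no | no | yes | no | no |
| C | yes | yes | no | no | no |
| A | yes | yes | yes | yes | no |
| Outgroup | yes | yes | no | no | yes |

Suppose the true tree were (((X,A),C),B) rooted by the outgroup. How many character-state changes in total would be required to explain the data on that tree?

Map each character onto (((X,A),C),B) (rooted by Outgroup) and count the minimum state changes it requires (Fitch parsimony):
I: 1; II: 2; III: 2; IV: 1; V: 1.
Total tree length = 7.

7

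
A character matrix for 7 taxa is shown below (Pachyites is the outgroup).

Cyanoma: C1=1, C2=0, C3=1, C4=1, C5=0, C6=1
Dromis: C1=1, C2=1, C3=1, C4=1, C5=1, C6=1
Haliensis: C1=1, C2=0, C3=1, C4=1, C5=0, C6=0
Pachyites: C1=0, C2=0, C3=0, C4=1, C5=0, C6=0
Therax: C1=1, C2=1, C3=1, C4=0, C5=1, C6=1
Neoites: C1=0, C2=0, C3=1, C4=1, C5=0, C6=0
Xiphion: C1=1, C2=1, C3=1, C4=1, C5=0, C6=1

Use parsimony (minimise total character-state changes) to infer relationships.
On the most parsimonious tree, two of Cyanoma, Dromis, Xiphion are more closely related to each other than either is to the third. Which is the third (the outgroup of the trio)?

Cyanoma

Character polarity is set by the outgroup: the derived state is whichever differs from the outgroup's state, so for C4 the derived state is '0', and for the remaining characters it is '1'.
C1: derived state '1' in Cyanoma, Dromis, Haliensis, Therax, and Xiphion only — synapomorphy for {Cyanoma, Dromis, Haliensis, Therax, Xiphion}.
Only Dromis, Therax, and Xiphion show the derived state '1' for C2, supporting them as a clade.
C3 (derived state '1') is shared by all ingroup taxa — unites the whole ingroup.
C4: derived state '0' in Therax only — an autapomorphy, so it tells us nothing about relationships among taxa.
C5: derived state '1' in Dromis and Therax only — synapomorphy for {Dromis, Therax}.
C6: derived state '1' in Cyanoma, Dromis, Therax, and Xiphion only — synapomorphy for {Cyanoma, Dromis, Therax, Xiphion}.
Most parsimonious ingroup topology: (Neoites,(Haliensis,(((Dromis,Therax),Xiphion),Cyanoma))).
Xiphion and Dromis share a more recent common ancestor with each other than either does with Cyanoma, so Cyanoma is the least closely related of the three.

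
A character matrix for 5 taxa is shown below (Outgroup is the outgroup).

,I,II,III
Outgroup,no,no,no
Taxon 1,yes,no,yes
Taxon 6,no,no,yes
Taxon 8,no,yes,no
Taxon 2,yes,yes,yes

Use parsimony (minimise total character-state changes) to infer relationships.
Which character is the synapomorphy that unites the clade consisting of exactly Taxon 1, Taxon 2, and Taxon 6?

The outgroup has state 'no' for every character, so 'yes' is the derived state throughout.
I (derived state 'yes') is shared by Taxon 1 and Taxon 2 — a synapomorphy uniting that clade.
II groups Taxon 2 and Taxon 8, which is incompatible with the clades supported by the remaining characters; treating it as convergent (homoplasy) costs fewer steps than any alternative tree.
III (derived state 'yes') is shared by Taxon 1, Taxon 2, and Taxon 6 — a synapomorphy uniting that clade.
Most parsimonious ingroup topology: (((Taxon 1,Taxon 2),Taxon 6),Taxon 8).
The clade {Taxon 1, Taxon 2, Taxon 6} is supported by III: its derived state 'yes' occurs in exactly those taxa and in no other taxon (including the outgroup).

III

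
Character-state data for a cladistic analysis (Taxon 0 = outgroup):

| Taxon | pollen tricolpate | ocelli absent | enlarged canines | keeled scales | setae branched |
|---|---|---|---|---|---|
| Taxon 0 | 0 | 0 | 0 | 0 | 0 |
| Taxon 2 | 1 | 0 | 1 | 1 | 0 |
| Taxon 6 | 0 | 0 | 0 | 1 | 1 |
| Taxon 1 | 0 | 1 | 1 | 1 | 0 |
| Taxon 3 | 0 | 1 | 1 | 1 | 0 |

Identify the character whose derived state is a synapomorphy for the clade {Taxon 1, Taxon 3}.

The outgroup has state '0' for every character, so '1' is the derived state throughout.
pollen tricolpate: derived state '1' in Taxon 2 only — an autapomorphy, so it tells us nothing about relationships among taxa.
ocelli absent (derived state '1') is shared by Taxon 1 and Taxon 3 — a synapomorphy uniting that clade.
enlarged canines (derived state '1') is shared by Taxon 1, Taxon 2, and Taxon 3 — a synapomorphy uniting that clade.
All ingroup taxa share the derived state '1' for keeled scales; it defines the ingroup but does not resolve relationships within it.
setae branched (derived state '1') is unique to Taxon 6 (autapomorphy; uninformative for grouping).
Most parsimonious ingroup topology: ((Taxon 2,(Taxon 1,Taxon 3)),Taxon 6).
The clade {Taxon 1, Taxon 3} is supported by ocelli absent: its derived state '1' occurs in exactly those taxa and in no other taxon (including the outgroup).

ocelli absent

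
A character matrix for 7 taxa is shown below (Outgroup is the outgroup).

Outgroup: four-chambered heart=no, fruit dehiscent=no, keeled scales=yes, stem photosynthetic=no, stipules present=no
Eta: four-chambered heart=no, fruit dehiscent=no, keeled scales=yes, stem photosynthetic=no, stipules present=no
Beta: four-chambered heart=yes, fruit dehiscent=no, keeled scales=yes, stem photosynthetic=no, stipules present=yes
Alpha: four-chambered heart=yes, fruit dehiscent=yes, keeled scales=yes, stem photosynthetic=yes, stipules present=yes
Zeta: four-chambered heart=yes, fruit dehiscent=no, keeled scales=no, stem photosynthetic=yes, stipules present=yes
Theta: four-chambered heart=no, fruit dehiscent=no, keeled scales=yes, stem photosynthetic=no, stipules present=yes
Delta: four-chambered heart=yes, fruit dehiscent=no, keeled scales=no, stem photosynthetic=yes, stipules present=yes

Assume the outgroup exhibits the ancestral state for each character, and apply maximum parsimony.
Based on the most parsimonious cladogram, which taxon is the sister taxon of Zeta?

Delta

Character polarity is set by the outgroup: the derived state is whichever differs from the outgroup's state, so for keeled scales the derived state is 'no', and for the remaining characters it is 'yes'.
Only Alpha, Beta, Delta, and Zeta show the derived state 'yes' for four-chambered heart, supporting them as a clade.
fruit dehiscent (derived state 'yes') is unique to Alpha (autapomorphy; uninformative for grouping).
Only Delta and Zeta show the derived state 'no' for keeled scales, supporting them as a clade.
stem photosynthetic (derived state 'yes') is shared by Alpha, Delta, and Zeta — a synapomorphy uniting that clade.
Only Alpha, Beta, Delta, Theta, and Zeta show the derived state 'yes' for stipules present, supporting them as a clade.
Most parsimonious ingroup topology: (Eta,((Beta,(Alpha,(Zeta,Delta))),Theta)).
Zeta and Delta form a cherry on this tree, so they are sister taxa.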